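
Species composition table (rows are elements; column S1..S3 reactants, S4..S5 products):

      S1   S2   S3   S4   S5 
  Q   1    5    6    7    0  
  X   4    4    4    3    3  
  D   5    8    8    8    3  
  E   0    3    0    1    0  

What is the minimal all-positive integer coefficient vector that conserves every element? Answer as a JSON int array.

Coefficients: [2, 2, 5, 6, 6]

Q: 2·1+2·5+5·6 = 42 | 6·7+6·0 = 42
X: 2·4+2·4+5·4 = 36 | 6·3+6·3 = 36
D: 2·5+2·8+5·8 = 66 | 6·8+6·3 = 66
E: 2·0+2·3+5·0 = 6 | 6·1+6·0 = 6
gcd(2,2,5,6,6) = 1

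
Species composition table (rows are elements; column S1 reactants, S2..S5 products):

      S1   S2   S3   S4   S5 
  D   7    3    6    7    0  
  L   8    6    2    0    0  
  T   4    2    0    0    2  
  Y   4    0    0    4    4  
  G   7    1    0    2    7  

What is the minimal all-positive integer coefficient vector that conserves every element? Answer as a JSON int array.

D: 4·7 = 28 | 5·3+1·6+1·7+3·0 = 28
L: 4·8 = 32 | 5·6+1·2+1·0+3·0 = 32
T: 4·4 = 16 | 5·2+1·0+1·0+3·2 = 16
Y: 4·4 = 16 | 5·0+1·0+1·4+3·4 = 16
G: 4·7 = 28 | 5·1+1·0+1·2+3·7 = 28
gcd(4,5,1,1,3) = 1

Coefficients: [4, 5, 1, 1, 3]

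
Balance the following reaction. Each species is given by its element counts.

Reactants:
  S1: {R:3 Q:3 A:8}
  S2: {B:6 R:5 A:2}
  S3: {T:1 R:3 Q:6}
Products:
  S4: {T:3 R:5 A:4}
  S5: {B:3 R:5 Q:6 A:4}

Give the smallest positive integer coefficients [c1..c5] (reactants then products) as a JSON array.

T: 2·0+2·0+3·1 = 3 | 1·3+4·0 = 3
B: 2·0+2·6+3·0 = 12 | 1·0+4·3 = 12
R: 2·3+2·5+3·3 = 25 | 1·5+4·5 = 25
Q: 2·3+2·0+3·6 = 24 | 1·0+4·6 = 24
A: 2·8+2·2+3·0 = 20 | 1·4+4·4 = 20
gcd(2,2,3,1,4) = 1

Coefficients: [2, 2, 3, 1, 4]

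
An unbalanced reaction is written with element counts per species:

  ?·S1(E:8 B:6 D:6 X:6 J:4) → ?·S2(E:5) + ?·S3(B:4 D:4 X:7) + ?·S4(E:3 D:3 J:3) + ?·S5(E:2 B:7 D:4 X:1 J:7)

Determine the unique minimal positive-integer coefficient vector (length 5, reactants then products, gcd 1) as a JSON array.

Coefficients: [5, 6, 4, 2, 2]

E: 5·8 = 40 | 6·5+4·0+2·3+2·2 = 40
B: 5·6 = 30 | 6·0+4·4+2·0+2·7 = 30
D: 5·6 = 30 | 6·0+4·4+2·3+2·4 = 30
X: 5·6 = 30 | 6·0+4·7+2·0+2·1 = 30
J: 5·4 = 20 | 6·0+4·0+2·3+2·7 = 20
gcd(5,6,4,2,2) = 1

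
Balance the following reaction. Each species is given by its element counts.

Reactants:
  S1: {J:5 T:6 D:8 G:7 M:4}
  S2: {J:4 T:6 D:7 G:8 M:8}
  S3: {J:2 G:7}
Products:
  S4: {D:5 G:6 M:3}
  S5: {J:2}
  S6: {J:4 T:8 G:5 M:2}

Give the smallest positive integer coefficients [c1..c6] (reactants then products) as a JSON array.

Coefficients: [2, 2, 3, 6, 6, 3]

J: 2·5+2·4+3·2 = 24 | 6·0+6·2+3·4 = 24
T: 2·6+2·6+3·0 = 24 | 6·0+6·0+3·8 = 24
D: 2·8+2·7+3·0 = 30 | 6·5+6·0+3·0 = 30
G: 2·7+2·8+3·7 = 51 | 6·6+6·0+3·5 = 51
M: 2·4+2·8+3·0 = 24 | 6·3+6·0+3·2 = 24
gcd(2,2,3,6,6,3) = 1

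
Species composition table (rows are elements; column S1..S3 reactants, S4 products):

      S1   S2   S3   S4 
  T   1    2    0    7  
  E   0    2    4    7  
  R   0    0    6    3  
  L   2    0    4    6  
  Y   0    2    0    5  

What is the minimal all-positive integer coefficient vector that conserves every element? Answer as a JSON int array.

Coefficients: [4, 5, 1, 2]

T: 4·1+5·2+1·0 = 14 | 2·7 = 14
E: 4·0+5·2+1·4 = 14 | 2·7 = 14
R: 4·0+5·0+1·6 = 6 | 2·3 = 6
L: 4·2+5·0+1·4 = 12 | 2·6 = 12
Y: 4·0+5·2+1·0 = 10 | 2·5 = 10
gcd(4,5,1,2) = 1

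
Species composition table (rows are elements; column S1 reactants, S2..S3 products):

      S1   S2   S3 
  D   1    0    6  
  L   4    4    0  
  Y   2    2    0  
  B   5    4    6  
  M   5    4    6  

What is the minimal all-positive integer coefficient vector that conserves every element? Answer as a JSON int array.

D: 6·1 = 6 | 6·0+1·6 = 6
L: 6·4 = 24 | 6·4+1·0 = 24
Y: 6·2 = 12 | 6·2+1·0 = 12
B: 6·5 = 30 | 6·4+1·6 = 30
M: 6·5 = 30 | 6·4+1·6 = 30
gcd(6,6,1) = 1

Coefficients: [6, 6, 1]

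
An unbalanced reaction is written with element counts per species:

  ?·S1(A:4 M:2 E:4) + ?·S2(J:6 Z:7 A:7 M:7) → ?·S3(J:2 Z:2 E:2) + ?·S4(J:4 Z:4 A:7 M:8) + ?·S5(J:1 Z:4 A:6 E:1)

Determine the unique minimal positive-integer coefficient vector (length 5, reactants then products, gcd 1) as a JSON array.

Coefficients: [3, 6, 5, 6, 2]

J: 3·0+6·6 = 36 | 5·2+6·4+2·1 = 36
Z: 3·0+6·7 = 42 | 5·2+6·4+2·4 = 42
A: 3·4+6·7 = 54 | 5·0+6·7+2·6 = 54
M: 3·2+6·7 = 48 | 5·0+6·8+2·0 = 48
E: 3·4+6·0 = 12 | 5·2+6·0+2·1 = 12
gcd(3,6,5,6,2) = 1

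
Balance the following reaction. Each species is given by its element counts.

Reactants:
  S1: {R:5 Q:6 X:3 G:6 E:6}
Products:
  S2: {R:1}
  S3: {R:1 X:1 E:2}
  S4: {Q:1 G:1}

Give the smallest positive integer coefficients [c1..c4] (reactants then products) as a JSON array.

R: 1·5 = 5 | 2·1+3·1+6·0 = 5
Q: 1·6 = 6 | 2·0+3·0+6·1 = 6
X: 1·3 = 3 | 2·0+3·1+6·0 = 3
G: 1·6 = 6 | 2·0+3·0+6·1 = 6
E: 1·6 = 6 | 2·0+3·2+6·0 = 6
gcd(1,2,3,6) = 1

Coefficients: [1, 2, 3, 6]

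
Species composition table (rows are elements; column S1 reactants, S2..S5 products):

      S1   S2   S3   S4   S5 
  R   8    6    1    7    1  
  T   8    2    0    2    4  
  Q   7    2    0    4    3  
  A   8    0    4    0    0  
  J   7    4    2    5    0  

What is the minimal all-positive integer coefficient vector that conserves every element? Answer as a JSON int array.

Coefficients: [3, 1, 6, 1, 5]

R: 3·8 = 24 | 1·6+6·1+1·7+5·1 = 24
T: 3·8 = 24 | 1·2+6·0+1·2+5·4 = 24
Q: 3·7 = 21 | 1·2+6·0+1·4+5·3 = 21
A: 3·8 = 24 | 1·0+6·4+1·0+5·0 = 24
J: 3·7 = 21 | 1·4+6·2+1·5+5·0 = 21
gcd(3,1,6,1,5) = 1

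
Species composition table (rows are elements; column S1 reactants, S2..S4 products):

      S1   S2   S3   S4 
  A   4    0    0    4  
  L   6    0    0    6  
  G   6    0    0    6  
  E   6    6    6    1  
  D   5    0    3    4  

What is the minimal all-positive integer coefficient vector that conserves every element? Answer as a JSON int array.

A: 6·4 = 24 | 3·0+2·0+6·4 = 24
L: 6·6 = 36 | 3·0+2·0+6·6 = 36
G: 6·6 = 36 | 3·0+2·0+6·6 = 36
E: 6·6 = 36 | 3·6+2·6+6·1 = 36
D: 6·5 = 30 | 3·0+2·3+6·4 = 30
gcd(6,3,2,6) = 1

Coefficients: [6, 3, 2, 6]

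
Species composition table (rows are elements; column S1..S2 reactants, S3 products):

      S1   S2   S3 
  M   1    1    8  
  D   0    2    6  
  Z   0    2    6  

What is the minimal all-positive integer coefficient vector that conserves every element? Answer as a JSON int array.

Coefficients: [5, 3, 1]

M: 5·1+3·1 = 8 | 1·8 = 8
D: 5·0+3·2 = 6 | 1·6 = 6
Z: 5·0+3·2 = 6 | 1·6 = 6
gcd(5,3,1) = 1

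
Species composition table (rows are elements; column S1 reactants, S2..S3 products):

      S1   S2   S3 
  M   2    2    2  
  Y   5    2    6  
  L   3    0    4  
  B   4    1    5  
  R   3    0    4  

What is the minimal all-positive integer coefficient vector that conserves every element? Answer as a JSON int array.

Coefficients: [4, 1, 3]

M: 4·2 = 8 | 1·2+3·2 = 8
Y: 4·5 = 20 | 1·2+3·6 = 20
L: 4·3 = 12 | 1·0+3·4 = 12
B: 4·4 = 16 | 1·1+3·5 = 16
R: 4·3 = 12 | 1·0+3·4 = 12
gcd(4,1,3) = 1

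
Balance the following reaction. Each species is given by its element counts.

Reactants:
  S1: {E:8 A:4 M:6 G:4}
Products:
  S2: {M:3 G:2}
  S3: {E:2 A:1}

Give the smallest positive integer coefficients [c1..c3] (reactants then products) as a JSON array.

Coefficients: [1, 2, 4]

E: 1·8 = 8 | 2·0+4·2 = 8
A: 1·4 = 4 | 2·0+4·1 = 4
M: 1·6 = 6 | 2·3+4·0 = 6
G: 1·4 = 4 | 2·2+4·0 = 4
gcd(1,2,4) = 1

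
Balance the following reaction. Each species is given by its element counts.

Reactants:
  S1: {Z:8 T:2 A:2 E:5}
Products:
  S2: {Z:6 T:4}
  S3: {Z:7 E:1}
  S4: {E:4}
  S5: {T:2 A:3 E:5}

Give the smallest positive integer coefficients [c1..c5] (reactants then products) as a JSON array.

Coefficients: [6, 1, 6, 1, 4]

Z: 6·8 = 48 | 1·6+6·7+1·0+4·0 = 48
T: 6·2 = 12 | 1·4+6·0+1·0+4·2 = 12
A: 6·2 = 12 | 1·0+6·0+1·0+4·3 = 12
E: 6·5 = 30 | 1·0+6·1+1·4+4·5 = 30
gcd(6,1,6,1,4) = 1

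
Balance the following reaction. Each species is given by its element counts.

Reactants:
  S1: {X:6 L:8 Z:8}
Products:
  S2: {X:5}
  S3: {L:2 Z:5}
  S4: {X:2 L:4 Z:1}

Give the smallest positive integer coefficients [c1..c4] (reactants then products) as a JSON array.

Coefficients: [3, 2, 4, 4]

X: 3·6 = 18 | 2·5+4·0+4·2 = 18
L: 3·8 = 24 | 2·0+4·2+4·4 = 24
Z: 3·8 = 24 | 2·0+4·5+4·1 = 24
gcd(3,2,4,4) = 1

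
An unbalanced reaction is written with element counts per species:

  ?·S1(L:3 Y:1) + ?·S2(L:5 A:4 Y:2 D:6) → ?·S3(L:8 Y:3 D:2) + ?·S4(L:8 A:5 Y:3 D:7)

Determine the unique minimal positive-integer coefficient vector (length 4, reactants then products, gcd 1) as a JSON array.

L: 5·3+5·5 = 40 | 1·8+4·8 = 40
A: 5·0+5·4 = 20 | 1·0+4·5 = 20
Y: 5·1+5·2 = 15 | 1·3+4·3 = 15
D: 5·0+5·6 = 30 | 1·2+4·7 = 30
gcd(5,5,1,4) = 1

Coefficients: [5, 5, 1, 4]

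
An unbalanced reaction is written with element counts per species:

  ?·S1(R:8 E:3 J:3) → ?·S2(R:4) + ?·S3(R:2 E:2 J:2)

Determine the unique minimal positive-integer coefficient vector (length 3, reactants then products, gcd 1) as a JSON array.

R: 4·8 = 32 | 5·4+6·2 = 32
E: 4·3 = 12 | 5·0+6·2 = 12
J: 4·3 = 12 | 5·0+6·2 = 12
gcd(4,5,6) = 1

Coefficients: [4, 5, 6]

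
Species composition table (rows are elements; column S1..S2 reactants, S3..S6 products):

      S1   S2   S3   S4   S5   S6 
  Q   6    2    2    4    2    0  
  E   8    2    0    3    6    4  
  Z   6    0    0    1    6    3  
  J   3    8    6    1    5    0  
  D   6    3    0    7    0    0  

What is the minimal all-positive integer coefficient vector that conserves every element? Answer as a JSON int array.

Coefficients: [5, 4, 6, 6, 1, 6]

Q: 5·6+4·2 = 38 | 6·2+6·4+1·2+6·0 = 38
E: 5·8+4·2 = 48 | 6·0+6·3+1·6+6·4 = 48
Z: 5·6+4·0 = 30 | 6·0+6·1+1·6+6·3 = 30
J: 5·3+4·8 = 47 | 6·6+6·1+1·5+6·0 = 47
D: 5·6+4·3 = 42 | 6·0+6·7+1·0+6·0 = 42
gcd(5,4,6,6,1,6) = 1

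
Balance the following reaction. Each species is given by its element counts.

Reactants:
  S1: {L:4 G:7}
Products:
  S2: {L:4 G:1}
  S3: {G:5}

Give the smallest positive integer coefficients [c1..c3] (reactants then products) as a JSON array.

Coefficients: [5, 5, 6]

L: 5·4 = 20 | 5·4+6·0 = 20
G: 5·7 = 35 | 5·1+6·5 = 35
gcd(5,5,6) = 1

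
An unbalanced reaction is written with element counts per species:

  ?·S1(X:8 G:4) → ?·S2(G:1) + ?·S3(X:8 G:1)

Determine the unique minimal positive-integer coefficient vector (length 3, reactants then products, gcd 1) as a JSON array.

Coefficients: [1, 3, 1]

X: 1·8 = 8 | 3·0+1·8 = 8
G: 1·4 = 4 | 3·1+1·1 = 4
gcd(1,3,1) = 1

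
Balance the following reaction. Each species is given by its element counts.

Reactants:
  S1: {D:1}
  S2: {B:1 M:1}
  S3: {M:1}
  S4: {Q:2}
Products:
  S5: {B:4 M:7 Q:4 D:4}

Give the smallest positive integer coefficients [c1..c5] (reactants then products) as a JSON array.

B: 4·0+4·1+3·0+2·0 = 4 | 1·4 = 4
M: 4·0+4·1+3·1+2·0 = 7 | 1·7 = 7
Q: 4·0+4·0+3·0+2·2 = 4 | 1·4 = 4
D: 4·1+4·0+3·0+2·0 = 4 | 1·4 = 4
gcd(4,4,3,2,1) = 1

Coefficients: [4, 4, 3, 2, 1]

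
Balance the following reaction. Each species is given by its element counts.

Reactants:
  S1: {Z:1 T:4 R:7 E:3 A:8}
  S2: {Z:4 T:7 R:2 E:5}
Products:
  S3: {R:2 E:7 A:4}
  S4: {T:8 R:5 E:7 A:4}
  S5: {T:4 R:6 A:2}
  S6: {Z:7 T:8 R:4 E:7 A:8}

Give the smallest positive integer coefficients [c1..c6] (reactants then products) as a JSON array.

Coefficients: [5, 4, 1, 1, 4, 3]

Z: 5·1+4·4 = 21 | 1·0+1·0+4·0+3·7 = 21
T: 5·4+4·7 = 48 | 1·0+1·8+4·4+3·8 = 48
R: 5·7+4·2 = 43 | 1·2+1·5+4·6+3·4 = 43
E: 5·3+4·5 = 35 | 1·7+1·7+4·0+3·7 = 35
A: 5·8+4·0 = 40 | 1·4+1·4+4·2+3·8 = 40
gcd(5,4,1,1,4,3) = 1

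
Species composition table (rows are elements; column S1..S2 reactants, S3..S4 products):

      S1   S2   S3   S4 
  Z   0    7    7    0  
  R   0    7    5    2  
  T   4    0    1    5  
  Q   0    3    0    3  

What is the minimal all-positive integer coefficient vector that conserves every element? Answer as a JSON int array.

Coefficients: [3, 2, 2, 2]

Z: 3·0+2·7 = 14 | 2·7+2·0 = 14
R: 3·0+2·7 = 14 | 2·5+2·2 = 14
T: 3·4+2·0 = 12 | 2·1+2·5 = 12
Q: 3·0+2·3 = 6 | 2·0+2·3 = 6
gcd(3,2,2,2) = 1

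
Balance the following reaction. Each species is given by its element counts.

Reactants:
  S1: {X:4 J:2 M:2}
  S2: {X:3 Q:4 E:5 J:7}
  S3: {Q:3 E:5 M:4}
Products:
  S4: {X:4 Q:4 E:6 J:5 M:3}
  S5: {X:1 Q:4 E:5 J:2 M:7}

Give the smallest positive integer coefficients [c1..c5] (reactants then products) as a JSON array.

Coefficients: [3, 3, 4, 5, 1]

X: 3·4+3·3+4·0 = 21 | 5·4+1·1 = 21
Q: 3·0+3·4+4·3 = 24 | 5·4+1·4 = 24
E: 3·0+3·5+4·5 = 35 | 5·6+1·5 = 35
J: 3·2+3·7+4·0 = 27 | 5·5+1·2 = 27
M: 3·2+3·0+4·4 = 22 | 5·3+1·7 = 22
gcd(3,3,4,5,1) = 1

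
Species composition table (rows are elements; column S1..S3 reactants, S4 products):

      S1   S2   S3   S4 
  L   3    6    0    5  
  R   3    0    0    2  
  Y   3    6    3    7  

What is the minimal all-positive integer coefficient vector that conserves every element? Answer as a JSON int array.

L: 4·3+3·6+4·0 = 30 | 6·5 = 30
R: 4·3+3·0+4·0 = 12 | 6·2 = 12
Y: 4·3+3·6+4·3 = 42 | 6·7 = 42
gcd(4,3,4,6) = 1

Coefficients: [4, 3, 4, 6]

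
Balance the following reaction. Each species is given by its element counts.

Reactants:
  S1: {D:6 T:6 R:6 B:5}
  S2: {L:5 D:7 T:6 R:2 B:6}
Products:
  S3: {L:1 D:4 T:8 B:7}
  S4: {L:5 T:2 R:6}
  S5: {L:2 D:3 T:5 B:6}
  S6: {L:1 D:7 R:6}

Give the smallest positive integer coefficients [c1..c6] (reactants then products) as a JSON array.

L: 3·0+3·5 = 15 | 3·1+1·5+2·2+3·1 = 15
D: 3·6+3·7 = 39 | 3·4+1·0+2·3+3·7 = 39
T: 3·6+3·6 = 36 | 3·8+1·2+2·5+3·0 = 36
R: 3·6+3·2 = 24 | 3·0+1·6+2·0+3·6 = 24
B: 3·5+3·6 = 33 | 3·7+1·0+2·6+3·0 = 33
gcd(3,3,3,1,2,3) = 1

Coefficients: [3, 3, 3, 1, 2, 3]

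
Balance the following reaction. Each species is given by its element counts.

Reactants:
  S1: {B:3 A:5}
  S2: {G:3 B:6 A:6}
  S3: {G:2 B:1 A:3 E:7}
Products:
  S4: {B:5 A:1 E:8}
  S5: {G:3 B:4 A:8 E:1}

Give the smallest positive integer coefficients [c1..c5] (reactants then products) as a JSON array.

Coefficients: [3, 3, 3, 2, 5]

G: 3·0+3·3+3·2 = 15 | 2·0+5·3 = 15
B: 3·3+3·6+3·1 = 30 | 2·5+5·4 = 30
A: 3·5+3·6+3·3 = 42 | 2·1+5·8 = 42
E: 3·0+3·0+3·7 = 21 | 2·8+5·1 = 21
gcd(3,3,3,2,5) = 1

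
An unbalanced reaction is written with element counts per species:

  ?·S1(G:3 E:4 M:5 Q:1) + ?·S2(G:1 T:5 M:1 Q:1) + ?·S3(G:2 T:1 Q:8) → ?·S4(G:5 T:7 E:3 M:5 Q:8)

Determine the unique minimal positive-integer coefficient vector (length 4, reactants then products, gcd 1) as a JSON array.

Coefficients: [3, 5, 3, 4]

G: 3·3+5·1+3·2 = 20 | 4·5 = 20
T: 3·0+5·5+3·1 = 28 | 4·7 = 28
E: 3·4+5·0+3·0 = 12 | 4·3 = 12
M: 3·5+5·1+3·0 = 20 | 4·5 = 20
Q: 3·1+5·1+3·8 = 32 | 4·8 = 32
gcd(3,5,3,4) = 1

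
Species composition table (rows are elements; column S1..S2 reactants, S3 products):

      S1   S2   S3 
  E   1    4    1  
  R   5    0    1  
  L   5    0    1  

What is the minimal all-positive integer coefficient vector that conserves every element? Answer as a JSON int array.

E: 1·1+1·4 = 5 | 5·1 = 5
R: 1·5+1·0 = 5 | 5·1 = 5
L: 1·5+1·0 = 5 | 5·1 = 5
gcd(1,1,5) = 1

Coefficients: [1, 1, 5]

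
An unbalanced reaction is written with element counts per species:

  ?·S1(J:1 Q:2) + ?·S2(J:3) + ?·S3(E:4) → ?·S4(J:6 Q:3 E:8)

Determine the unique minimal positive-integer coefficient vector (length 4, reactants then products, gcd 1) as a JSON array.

J: 3·1+3·3+4·0 = 12 | 2·6 = 12
Q: 3·2+3·0+4·0 = 6 | 2·3 = 6
E: 3·0+3·0+4·4 = 16 | 2·8 = 16
gcd(3,3,4,2) = 1

Coefficients: [3, 3, 4, 2]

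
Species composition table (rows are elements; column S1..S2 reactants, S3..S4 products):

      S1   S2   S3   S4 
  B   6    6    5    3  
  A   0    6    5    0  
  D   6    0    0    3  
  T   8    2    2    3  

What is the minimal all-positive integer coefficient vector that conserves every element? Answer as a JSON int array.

Coefficients: [1, 5, 6, 2]

B: 1·6+5·6 = 36 | 6·5+2·3 = 36
A: 1·0+5·6 = 30 | 6·5+2·0 = 30
D: 1·6+5·0 = 6 | 6·0+2·3 = 6
T: 1·8+5·2 = 18 | 6·2+2·3 = 18
gcd(1,5,6,2) = 1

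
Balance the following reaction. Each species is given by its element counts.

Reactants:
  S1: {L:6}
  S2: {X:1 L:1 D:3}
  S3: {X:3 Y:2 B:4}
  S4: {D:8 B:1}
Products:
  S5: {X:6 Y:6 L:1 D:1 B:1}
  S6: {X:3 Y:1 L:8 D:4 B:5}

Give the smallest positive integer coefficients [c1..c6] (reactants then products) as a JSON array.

Coefficients: [5, 3, 5, 1, 1, 4]

X: 5·0+3·1+5·3+1·0 = 18 | 1·6+4·3 = 18
Y: 5·0+3·0+5·2+1·0 = 10 | 1·6+4·1 = 10
L: 5·6+3·1+5·0+1·0 = 33 | 1·1+4·8 = 33
D: 5·0+3·3+5·0+1·8 = 17 | 1·1+4·4 = 17
B: 5·0+3·0+5·4+1·1 = 21 | 1·1+4·5 = 21
gcd(5,3,5,1,1,4) = 1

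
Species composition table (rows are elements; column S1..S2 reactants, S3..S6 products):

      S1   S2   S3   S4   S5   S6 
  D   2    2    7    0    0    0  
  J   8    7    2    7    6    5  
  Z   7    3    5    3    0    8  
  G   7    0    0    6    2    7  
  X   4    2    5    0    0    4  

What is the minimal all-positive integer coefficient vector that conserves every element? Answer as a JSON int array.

D: 6·2+1·2 = 14 | 2·7+1·0+4·0+4·0 = 14
J: 6·8+1·7 = 55 | 2·2+1·7+4·6+4·5 = 55
Z: 6·7+1·3 = 45 | 2·5+1·3+4·0+4·8 = 45
G: 6·7+1·0 = 42 | 2·0+1·6+4·2+4·7 = 42
X: 6·4+1·2 = 26 | 2·5+1·0+4·0+4·4 = 26
gcd(6,1,2,1,4,4) = 1

Coefficients: [6, 1, 2, 1, 4, 4]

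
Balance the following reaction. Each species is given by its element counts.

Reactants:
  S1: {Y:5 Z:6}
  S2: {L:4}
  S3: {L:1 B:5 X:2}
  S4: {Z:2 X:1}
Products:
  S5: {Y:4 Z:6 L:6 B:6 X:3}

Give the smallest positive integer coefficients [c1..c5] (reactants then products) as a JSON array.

Y: 4·5+6·0+6·0+3·0 = 20 | 5·4 = 20
Z: 4·6+6·0+6·0+3·2 = 30 | 5·6 = 30
L: 4·0+6·4+6·1+3·0 = 30 | 5·6 = 30
B: 4·0+6·0+6·5+3·0 = 30 | 5·6 = 30
X: 4·0+6·0+6·2+3·1 = 15 | 5·3 = 15
gcd(4,6,6,3,5) = 1

Coefficients: [4, 6, 6, 3, 5]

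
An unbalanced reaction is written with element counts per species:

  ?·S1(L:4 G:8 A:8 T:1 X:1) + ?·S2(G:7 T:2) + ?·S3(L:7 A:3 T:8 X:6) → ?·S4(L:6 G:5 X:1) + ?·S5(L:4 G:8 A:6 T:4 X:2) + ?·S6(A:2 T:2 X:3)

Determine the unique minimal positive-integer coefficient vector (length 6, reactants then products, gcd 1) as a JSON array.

L: 4·4+3·0+2·7 = 30 | 1·6+6·4+1·0 = 30
G: 4·8+3·7+2·0 = 53 | 1·5+6·8+1·0 = 53
A: 4·8+3·0+2·3 = 38 | 1·0+6·6+1·2 = 38
T: 4·1+3·2+2·8 = 26 | 1·0+6·4+1·2 = 26
X: 4·1+3·0+2·6 = 16 | 1·1+6·2+1·3 = 16
gcd(4,3,2,1,6,1) = 1

Coefficients: [4, 3, 2, 1, 6, 1]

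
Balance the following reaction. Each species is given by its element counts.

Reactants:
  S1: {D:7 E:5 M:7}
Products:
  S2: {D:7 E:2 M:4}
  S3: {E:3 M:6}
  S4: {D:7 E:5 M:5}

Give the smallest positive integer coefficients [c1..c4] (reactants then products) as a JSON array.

D: 5·7 = 35 | 2·7+2·0+3·7 = 35
E: 5·5 = 25 | 2·2+2·3+3·5 = 25
M: 5·7 = 35 | 2·4+2·6+3·5 = 35
gcd(5,2,2,3) = 1

Coefficients: [5, 2, 2, 3]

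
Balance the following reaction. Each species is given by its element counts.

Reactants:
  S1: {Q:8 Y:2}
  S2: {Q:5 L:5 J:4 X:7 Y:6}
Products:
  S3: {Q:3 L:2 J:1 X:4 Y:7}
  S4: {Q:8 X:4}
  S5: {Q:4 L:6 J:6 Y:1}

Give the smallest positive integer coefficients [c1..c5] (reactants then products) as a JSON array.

Coefficients: [3, 4, 4, 3, 2]

Q: 3·8+4·5 = 44 | 4·3+3·8+2·4 = 44
L: 3·0+4·5 = 20 | 4·2+3·0+2·6 = 20
J: 3·0+4·4 = 16 | 4·1+3·0+2·6 = 16
X: 3·0+4·7 = 28 | 4·4+3·4+2·0 = 28
Y: 3·2+4·6 = 30 | 4·7+3·0+2·1 = 30
gcd(3,4,4,3,2) = 1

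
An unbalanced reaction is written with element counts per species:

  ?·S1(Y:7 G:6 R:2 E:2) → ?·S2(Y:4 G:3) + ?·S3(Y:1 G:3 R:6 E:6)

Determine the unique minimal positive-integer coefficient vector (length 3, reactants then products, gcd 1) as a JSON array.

Y: 3·7 = 21 | 5·4+1·1 = 21
G: 3·6 = 18 | 5·3+1·3 = 18
R: 3·2 = 6 | 5·0+1·6 = 6
E: 3·2 = 6 | 5·0+1·6 = 6
gcd(3,5,1) = 1

Coefficients: [3, 5, 1]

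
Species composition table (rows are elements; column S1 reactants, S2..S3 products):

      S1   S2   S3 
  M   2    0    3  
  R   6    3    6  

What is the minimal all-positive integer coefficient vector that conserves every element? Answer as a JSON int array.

M: 3·2 = 6 | 2·0+2·3 = 6
R: 3·6 = 18 | 2·3+2·6 = 18
gcd(3,2,2) = 1

Coefficients: [3, 2, 2]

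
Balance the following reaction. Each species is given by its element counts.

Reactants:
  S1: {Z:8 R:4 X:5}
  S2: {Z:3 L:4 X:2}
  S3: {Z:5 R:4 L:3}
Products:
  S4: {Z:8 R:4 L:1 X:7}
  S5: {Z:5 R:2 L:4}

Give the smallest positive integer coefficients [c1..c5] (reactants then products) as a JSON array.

Z: 5·8+5·3+3·5 = 70 | 5·8+6·5 = 70
R: 5·4+5·0+3·4 = 32 | 5·4+6·2 = 32
L: 5·0+5·4+3·3 = 29 | 5·1+6·4 = 29
X: 5·5+5·2+3·0 = 35 | 5·7+6·0 = 35
gcd(5,5,3,5,6) = 1

Coefficients: [5, 5, 3, 5, 6]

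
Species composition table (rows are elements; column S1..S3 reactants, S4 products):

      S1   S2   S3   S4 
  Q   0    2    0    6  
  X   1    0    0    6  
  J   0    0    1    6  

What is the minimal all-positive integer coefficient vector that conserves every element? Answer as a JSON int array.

Coefficients: [6, 3, 6, 1]

Q: 6·0+3·2+6·0 = 6 | 1·6 = 6
X: 6·1+3·0+6·0 = 6 | 1·6 = 6
J: 6·0+3·0+6·1 = 6 | 1·6 = 6
gcd(6,3,6,1) = 1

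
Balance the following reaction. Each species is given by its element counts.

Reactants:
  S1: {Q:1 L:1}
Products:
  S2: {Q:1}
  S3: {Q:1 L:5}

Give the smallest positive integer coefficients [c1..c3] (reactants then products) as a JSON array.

Q: 5·1 = 5 | 4·1+1·1 = 5
L: 5·1 = 5 | 4·0+1·5 = 5
gcd(5,4,1) = 1

Coefficients: [5, 4, 1]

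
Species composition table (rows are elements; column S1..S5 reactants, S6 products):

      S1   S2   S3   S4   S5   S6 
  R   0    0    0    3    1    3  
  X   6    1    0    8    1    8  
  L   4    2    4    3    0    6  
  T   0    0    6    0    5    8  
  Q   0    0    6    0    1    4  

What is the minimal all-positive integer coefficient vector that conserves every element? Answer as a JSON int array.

Coefficients: [1, 4, 3, 4, 6, 6]

R: 1·0+4·0+3·0+4·3+6·1 = 18 | 6·3 = 18
X: 1·6+4·1+3·0+4·8+6·1 = 48 | 6·8 = 48
L: 1·4+4·2+3·4+4·3+6·0 = 36 | 6·6 = 36
T: 1·0+4·0+3·6+4·0+6·5 = 48 | 6·8 = 48
Q: 1·0+4·0+3·6+4·0+6·1 = 24 | 6·4 = 24
gcd(1,4,3,4,6,6) = 1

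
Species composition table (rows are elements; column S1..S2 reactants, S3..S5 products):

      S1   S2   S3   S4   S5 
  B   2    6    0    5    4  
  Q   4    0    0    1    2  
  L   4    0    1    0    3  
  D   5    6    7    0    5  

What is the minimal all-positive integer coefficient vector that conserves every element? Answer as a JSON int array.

Coefficients: [2, 5, 5, 6, 1]

B: 2·2+5·6 = 34 | 5·0+6·5+1·4 = 34
Q: 2·4+5·0 = 8 | 5·0+6·1+1·2 = 8
L: 2·4+5·0 = 8 | 5·1+6·0+1·3 = 8
D: 2·5+5·6 = 40 | 5·7+6·0+1·5 = 40
gcd(2,5,5,6,1) = 1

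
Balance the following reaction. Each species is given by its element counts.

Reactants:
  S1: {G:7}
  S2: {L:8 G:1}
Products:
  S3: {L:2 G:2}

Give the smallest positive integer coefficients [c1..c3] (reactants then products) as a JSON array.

L: 1·0+1·8 = 8 | 4·2 = 8
G: 1·7+1·1 = 8 | 4·2 = 8
gcd(1,1,4) = 1

Coefficients: [1, 1, 4]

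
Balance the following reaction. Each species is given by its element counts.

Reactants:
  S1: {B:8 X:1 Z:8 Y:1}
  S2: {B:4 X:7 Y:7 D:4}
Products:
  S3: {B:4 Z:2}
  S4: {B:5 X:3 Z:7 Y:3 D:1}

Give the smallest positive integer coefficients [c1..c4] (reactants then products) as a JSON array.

Coefficients: [5, 1, 6, 4]

B: 5·8+1·4 = 44 | 6·4+4·5 = 44
X: 5·1+1·7 = 12 | 6·0+4·3 = 12
Z: 5·8+1·0 = 40 | 6·2+4·7 = 40
Y: 5·1+1·7 = 12 | 6·0+4·3 = 12
D: 5·0+1·4 = 4 | 6·0+4·1 = 4
gcd(5,1,6,4) = 1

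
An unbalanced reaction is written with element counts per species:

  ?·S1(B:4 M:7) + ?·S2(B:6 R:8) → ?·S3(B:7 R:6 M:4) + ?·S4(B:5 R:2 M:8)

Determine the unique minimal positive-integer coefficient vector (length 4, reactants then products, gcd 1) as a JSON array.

B: 4·4+4·6 = 40 | 5·7+1·5 = 40
R: 4·0+4·8 = 32 | 5·6+1·2 = 32
M: 4·7+4·0 = 28 | 5·4+1·8 = 28
gcd(4,4,5,1) = 1

Coefficients: [4, 4, 5, 1]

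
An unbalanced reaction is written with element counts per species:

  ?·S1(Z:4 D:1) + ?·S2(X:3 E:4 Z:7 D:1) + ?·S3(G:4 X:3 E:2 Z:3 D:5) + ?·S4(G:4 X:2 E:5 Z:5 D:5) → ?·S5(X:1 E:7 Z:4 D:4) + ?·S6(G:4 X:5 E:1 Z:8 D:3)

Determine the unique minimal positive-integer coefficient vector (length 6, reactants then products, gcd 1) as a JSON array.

G: 1·0+5·0+4·4+1·4 = 20 | 4·0+5·4 = 20
X: 1·0+5·3+4·3+1·2 = 29 | 4·1+5·5 = 29
E: 1·0+5·4+4·2+1·5 = 33 | 4·7+5·1 = 33
Z: 1·4+5·7+4·3+1·5 = 56 | 4·4+5·8 = 56
D: 1·1+5·1+4·5+1·5 = 31 | 4·4+5·3 = 31
gcd(1,5,4,1,4,5) = 1

Coefficients: [1, 5, 4, 1, 4, 5]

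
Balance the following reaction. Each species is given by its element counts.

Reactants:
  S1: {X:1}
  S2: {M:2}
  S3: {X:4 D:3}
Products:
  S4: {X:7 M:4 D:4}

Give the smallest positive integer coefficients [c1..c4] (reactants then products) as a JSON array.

Coefficients: [5, 6, 4, 3]

X: 5·1+6·0+4·4 = 21 | 3·7 = 21
M: 5·0+6·2+4·0 = 12 | 3·4 = 12
D: 5·0+6·0+4·3 = 12 | 3·4 = 12
gcd(5,6,4,3) = 1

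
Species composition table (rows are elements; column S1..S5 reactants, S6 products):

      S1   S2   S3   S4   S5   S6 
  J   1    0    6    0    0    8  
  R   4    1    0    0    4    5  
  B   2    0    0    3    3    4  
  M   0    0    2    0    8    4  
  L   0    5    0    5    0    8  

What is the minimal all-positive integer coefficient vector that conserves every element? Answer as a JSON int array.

J: 4·1+5·0+6·6+3·0+1·0 = 40 | 5·8 = 40
R: 4·4+5·1+6·0+3·0+1·4 = 25 | 5·5 = 25
B: 4·2+5·0+6·0+3·3+1·3 = 20 | 5·4 = 20
M: 4·0+5·0+6·2+3·0+1·8 = 20 | 5·4 = 20
L: 4·0+5·5+6·0+3·5+1·0 = 40 | 5·8 = 40
gcd(4,5,6,3,1,5) = 1

Coefficients: [4, 5, 6, 3, 1, 5]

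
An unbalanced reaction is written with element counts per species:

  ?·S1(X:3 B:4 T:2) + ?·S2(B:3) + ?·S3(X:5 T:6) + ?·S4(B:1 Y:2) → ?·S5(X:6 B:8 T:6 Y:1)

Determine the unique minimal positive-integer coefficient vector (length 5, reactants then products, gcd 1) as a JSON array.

X: 3·3+6·0+3·5+2·0 = 24 | 4·6 = 24
B: 3·4+6·3+3·0+2·1 = 32 | 4·8 = 32
T: 3·2+6·0+3·6+2·0 = 24 | 4·6 = 24
Y: 3·0+6·0+3·0+2·2 = 4 | 4·1 = 4
gcd(3,6,3,2,4) = 1

Coefficients: [3, 6, 3, 2, 4]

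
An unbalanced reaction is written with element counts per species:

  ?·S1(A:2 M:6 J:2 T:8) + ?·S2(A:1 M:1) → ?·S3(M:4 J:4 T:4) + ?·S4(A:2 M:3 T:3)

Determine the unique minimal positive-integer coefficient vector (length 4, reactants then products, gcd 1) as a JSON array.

A: 2·2+4·1 = 8 | 1·0+4·2 = 8
M: 2·6+4·1 = 16 | 1·4+4·3 = 16
J: 2·2+4·0 = 4 | 1·4+4·0 = 4
T: 2·8+4·0 = 16 | 1·4+4·3 = 16
gcd(2,4,1,4) = 1

Coefficients: [2, 4, 1, 4]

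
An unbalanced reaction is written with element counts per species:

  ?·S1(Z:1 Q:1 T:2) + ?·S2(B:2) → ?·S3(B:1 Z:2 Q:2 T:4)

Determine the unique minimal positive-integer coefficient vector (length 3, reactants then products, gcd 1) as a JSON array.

Coefficients: [4, 1, 2]

B: 4·0+1·2 = 2 | 2·1 = 2
Z: 4·1+1·0 = 4 | 2·2 = 4
Q: 4·1+1·0 = 4 | 2·2 = 4
T: 4·2+1·0 = 8 | 2·4 = 8
gcd(4,1,2) = 1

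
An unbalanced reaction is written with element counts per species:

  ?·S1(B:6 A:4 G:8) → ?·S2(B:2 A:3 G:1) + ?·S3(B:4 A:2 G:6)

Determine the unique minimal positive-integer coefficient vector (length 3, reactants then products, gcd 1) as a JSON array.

Coefficients: [4, 2, 5]

B: 4·6 = 24 | 2·2+5·4 = 24
A: 4·4 = 16 | 2·3+5·2 = 16
G: 4·8 = 32 | 2·1+5·6 = 32
gcd(4,2,5) = 1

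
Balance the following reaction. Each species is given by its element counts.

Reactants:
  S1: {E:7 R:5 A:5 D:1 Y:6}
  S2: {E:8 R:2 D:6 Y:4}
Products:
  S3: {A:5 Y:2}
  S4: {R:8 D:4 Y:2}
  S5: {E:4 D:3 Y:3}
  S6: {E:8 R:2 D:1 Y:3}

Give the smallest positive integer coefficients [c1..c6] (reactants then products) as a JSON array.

Coefficients: [4, 3, 4, 2, 3, 5]

E: 4·7+3·8 = 52 | 4·0+2·0+3·4+5·8 = 52
R: 4·5+3·2 = 26 | 4·0+2·8+3·0+5·2 = 26
A: 4·5+3·0 = 20 | 4·5+2·0+3·0+5·0 = 20
D: 4·1+3·6 = 22 | 4·0+2·4+3·3+5·1 = 22
Y: 4·6+3·4 = 36 | 4·2+2·2+3·3+5·3 = 36
gcd(4,3,4,2,3,5) = 1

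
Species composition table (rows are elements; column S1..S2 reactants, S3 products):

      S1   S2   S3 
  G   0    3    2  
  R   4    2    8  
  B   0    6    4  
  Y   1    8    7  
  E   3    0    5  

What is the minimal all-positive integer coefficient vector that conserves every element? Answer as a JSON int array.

G: 5·0+2·3 = 6 | 3·2 = 6
R: 5·4+2·2 = 24 | 3·8 = 24
B: 5·0+2·6 = 12 | 3·4 = 12
Y: 5·1+2·8 = 21 | 3·7 = 21
E: 5·3+2·0 = 15 | 3·5 = 15
gcd(5,2,3) = 1

Coefficients: [5, 2, 3]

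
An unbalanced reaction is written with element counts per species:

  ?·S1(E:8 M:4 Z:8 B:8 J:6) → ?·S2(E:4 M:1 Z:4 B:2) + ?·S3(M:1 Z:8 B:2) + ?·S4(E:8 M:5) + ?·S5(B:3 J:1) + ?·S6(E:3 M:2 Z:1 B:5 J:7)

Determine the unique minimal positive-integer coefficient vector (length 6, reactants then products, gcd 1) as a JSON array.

Coefficients: [5, 5, 2, 1, 2, 4]

E: 5·8 = 40 | 5·4+2·0+1·8+2·0+4·3 = 40
M: 5·4 = 20 | 5·1+2·1+1·5+2·0+4·2 = 20
Z: 5·8 = 40 | 5·4+2·8+1·0+2·0+4·1 = 40
B: 5·8 = 40 | 5·2+2·2+1·0+2·3+4·5 = 40
J: 5·6 = 30 | 5·0+2·0+1·0+2·1+4·7 = 30
gcd(5,5,2,1,2,4) = 1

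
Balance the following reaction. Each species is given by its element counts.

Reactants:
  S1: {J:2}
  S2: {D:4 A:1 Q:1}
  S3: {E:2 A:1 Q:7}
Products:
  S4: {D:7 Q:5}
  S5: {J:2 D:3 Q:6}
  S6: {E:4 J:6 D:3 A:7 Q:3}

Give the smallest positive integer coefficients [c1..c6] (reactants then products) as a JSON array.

Coefficients: [4, 5, 2, 2, 1, 1]

E: 4·0+5·0+2·2 = 4 | 2·0+1·0+1·4 = 4
J: 4·2+5·0+2·0 = 8 | 2·0+1·2+1·6 = 8
D: 4·0+5·4+2·0 = 20 | 2·7+1·3+1·3 = 20
A: 4·0+5·1+2·1 = 7 | 2·0+1·0+1·7 = 7
Q: 4·0+5·1+2·7 = 19 | 2·5+1·6+1·3 = 19
gcd(4,5,2,2,1,1) = 1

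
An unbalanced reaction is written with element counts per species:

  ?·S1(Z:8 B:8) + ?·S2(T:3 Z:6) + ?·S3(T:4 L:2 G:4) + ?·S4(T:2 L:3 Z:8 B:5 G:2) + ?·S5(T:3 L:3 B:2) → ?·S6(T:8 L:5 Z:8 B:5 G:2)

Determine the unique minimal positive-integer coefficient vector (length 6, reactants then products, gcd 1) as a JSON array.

T: 1·0+4·3+2·4+1·2+6·3 = 40 | 5·8 = 40
L: 1·0+4·0+2·2+1·3+6·3 = 25 | 5·5 = 25
Z: 1·8+4·6+2·0+1·8+6·0 = 40 | 5·8 = 40
B: 1·8+4·0+2·0+1·5+6·2 = 25 | 5·5 = 25
G: 1·0+4·0+2·4+1·2+6·0 = 10 | 5·2 = 10
gcd(1,4,2,1,6,5) = 1

Coefficients: [1, 4, 2, 1, 6, 5]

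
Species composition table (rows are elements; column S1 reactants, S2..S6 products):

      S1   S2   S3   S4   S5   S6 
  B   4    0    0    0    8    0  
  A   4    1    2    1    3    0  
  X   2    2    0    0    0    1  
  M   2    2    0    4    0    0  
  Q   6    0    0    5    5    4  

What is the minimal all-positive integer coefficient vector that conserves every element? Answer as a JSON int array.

B: 6·4 = 24 | 4·0+5·0+1·0+3·8+4·0 = 24
A: 6·4 = 24 | 4·1+5·2+1·1+3·3+4·0 = 24
X: 6·2 = 12 | 4·2+5·0+1·0+3·0+4·1 = 12
M: 6·2 = 12 | 4·2+5·0+1·4+3·0+4·0 = 12
Q: 6·6 = 36 | 4·0+5·0+1·5+3·5+4·4 = 36
gcd(6,4,5,1,3,4) = 1

Coefficients: [6, 4, 5, 1, 3, 4]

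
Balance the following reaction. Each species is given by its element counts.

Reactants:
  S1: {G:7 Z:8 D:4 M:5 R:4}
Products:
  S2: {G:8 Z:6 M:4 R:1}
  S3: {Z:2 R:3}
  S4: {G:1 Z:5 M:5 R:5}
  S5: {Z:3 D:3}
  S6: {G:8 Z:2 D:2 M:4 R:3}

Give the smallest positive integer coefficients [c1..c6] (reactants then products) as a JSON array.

Coefficients: [6, 2, 1, 2, 6, 3]

G: 6·7 = 42 | 2·8+1·0+2·1+6·0+3·8 = 42
Z: 6·8 = 48 | 2·6+1·2+2·5+6·3+3·2 = 48
D: 6·4 = 24 | 2·0+1·0+2·0+6·3+3·2 = 24
M: 6·5 = 30 | 2·4+1·0+2·5+6·0+3·4 = 30
R: 6·4 = 24 | 2·1+1·3+2·5+6·0+3·3 = 24
gcd(6,2,1,2,6,3) = 1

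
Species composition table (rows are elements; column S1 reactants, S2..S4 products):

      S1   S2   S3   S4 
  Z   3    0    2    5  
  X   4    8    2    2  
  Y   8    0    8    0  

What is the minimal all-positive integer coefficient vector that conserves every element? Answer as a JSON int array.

Z: 5·3 = 15 | 1·0+5·2+1·5 = 15
X: 5·4 = 20 | 1·8+5·2+1·2 = 20
Y: 5·8 = 40 | 1·0+5·8+1·0 = 40
gcd(5,1,5,1) = 1

Coefficients: [5, 1, 5, 1]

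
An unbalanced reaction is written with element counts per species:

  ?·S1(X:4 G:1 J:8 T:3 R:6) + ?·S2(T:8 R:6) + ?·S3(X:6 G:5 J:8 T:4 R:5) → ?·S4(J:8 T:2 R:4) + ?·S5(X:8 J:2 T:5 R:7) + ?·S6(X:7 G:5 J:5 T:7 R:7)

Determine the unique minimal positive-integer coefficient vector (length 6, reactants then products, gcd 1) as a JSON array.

Coefficients: [5, 3, 5, 6, 1, 6]

X: 5·4+3·0+5·6 = 50 | 6·0+1·8+6·7 = 50
G: 5·1+3·0+5·5 = 30 | 6·0+1·0+6·5 = 30
J: 5·8+3·0+5·8 = 80 | 6·8+1·2+6·5 = 80
T: 5·3+3·8+5·4 = 59 | 6·2+1·5+6·7 = 59
R: 5·6+3·6+5·5 = 73 | 6·4+1·7+6·7 = 73
gcd(5,3,5,6,1,6) = 1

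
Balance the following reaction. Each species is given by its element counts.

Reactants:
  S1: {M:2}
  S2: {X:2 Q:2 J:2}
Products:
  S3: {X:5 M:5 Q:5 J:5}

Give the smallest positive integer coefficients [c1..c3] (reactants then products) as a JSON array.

X: 5·0+5·2 = 10 | 2·5 = 10
M: 5·2+5·0 = 10 | 2·5 = 10
Q: 5·0+5·2 = 10 | 2·5 = 10
J: 5·0+5·2 = 10 | 2·5 = 10
gcd(5,5,2) = 1

Coefficients: [5, 5, 2]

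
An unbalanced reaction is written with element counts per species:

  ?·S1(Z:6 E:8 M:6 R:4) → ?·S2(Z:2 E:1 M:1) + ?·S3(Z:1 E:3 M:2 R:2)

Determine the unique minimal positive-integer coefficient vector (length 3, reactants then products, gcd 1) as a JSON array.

Coefficients: [1, 2, 2]

Z: 1·6 = 6 | 2·2+2·1 = 6
E: 1·8 = 8 | 2·1+2·3 = 8
M: 1·6 = 6 | 2·1+2·2 = 6
R: 1·4 = 4 | 2·0+2·2 = 4
gcd(1,2,2) = 1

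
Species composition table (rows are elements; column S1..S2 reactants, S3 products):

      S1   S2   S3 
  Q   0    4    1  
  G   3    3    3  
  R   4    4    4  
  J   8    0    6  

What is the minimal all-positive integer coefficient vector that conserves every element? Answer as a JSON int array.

Q: 3·0+1·4 = 4 | 4·1 = 4
G: 3·3+1·3 = 12 | 4·3 = 12
R: 3·4+1·4 = 16 | 4·4 = 16
J: 3·8+1·0 = 24 | 4·6 = 24
gcd(3,1,4) = 1

Coefficients: [3, 1, 4]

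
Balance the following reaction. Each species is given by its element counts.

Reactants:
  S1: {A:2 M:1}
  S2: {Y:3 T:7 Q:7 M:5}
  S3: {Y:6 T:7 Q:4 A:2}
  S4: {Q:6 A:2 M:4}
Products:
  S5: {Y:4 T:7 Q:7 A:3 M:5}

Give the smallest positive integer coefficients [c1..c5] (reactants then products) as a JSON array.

Coefficients: [6, 4, 2, 1, 6]

Y: 6·0+4·3+2·6+1·0 = 24 | 6·4 = 24
T: 6·0+4·7+2·7+1·0 = 42 | 6·7 = 42
Q: 6·0+4·7+2·4+1·6 = 42 | 6·7 = 42
A: 6·2+4·0+2·2+1·2 = 18 | 6·3 = 18
M: 6·1+4·5+2·0+1·4 = 30 | 6·5 = 30
gcd(6,4,2,1,6) = 1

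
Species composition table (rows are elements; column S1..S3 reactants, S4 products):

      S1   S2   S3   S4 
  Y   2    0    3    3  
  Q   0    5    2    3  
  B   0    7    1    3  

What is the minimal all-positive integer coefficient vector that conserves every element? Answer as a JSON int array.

Y: 3·2+2·0+4·3 = 18 | 6·3 = 18
Q: 3·0+2·5+4·2 = 18 | 6·3 = 18
B: 3·0+2·7+4·1 = 18 | 6·3 = 18
gcd(3,2,4,6) = 1

Coefficients: [3, 2, 4, 6]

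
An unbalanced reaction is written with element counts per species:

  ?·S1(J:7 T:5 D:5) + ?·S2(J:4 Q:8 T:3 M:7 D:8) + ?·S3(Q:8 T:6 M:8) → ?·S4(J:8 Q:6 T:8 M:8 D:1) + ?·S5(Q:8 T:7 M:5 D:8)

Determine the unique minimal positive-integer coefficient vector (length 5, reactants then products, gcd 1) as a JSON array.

Coefficients: [4, 1, 5, 4, 3]

J: 4·7+1·4+5·0 = 32 | 4·8+3·0 = 32
Q: 4·0+1·8+5·8 = 48 | 4·6+3·8 = 48
T: 4·5+1·3+5·6 = 53 | 4·8+3·7 = 53
M: 4·0+1·7+5·8 = 47 | 4·8+3·5 = 47
D: 4·5+1·8+5·0 = 28 | 4·1+3·8 = 28
gcd(4,1,5,4,3) = 1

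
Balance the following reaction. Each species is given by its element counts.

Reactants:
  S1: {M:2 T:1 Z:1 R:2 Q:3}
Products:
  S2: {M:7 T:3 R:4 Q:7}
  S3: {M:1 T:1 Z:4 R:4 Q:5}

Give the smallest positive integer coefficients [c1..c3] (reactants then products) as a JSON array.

Coefficients: [4, 1, 1]

M: 4·2 = 8 | 1·7+1·1 = 8
T: 4·1 = 4 | 1·3+1·1 = 4
Z: 4·1 = 4 | 1·0+1·4 = 4
R: 4·2 = 8 | 1·4+1·4 = 8
Q: 4·3 = 12 | 1·7+1·5 = 12
gcd(4,1,1) = 1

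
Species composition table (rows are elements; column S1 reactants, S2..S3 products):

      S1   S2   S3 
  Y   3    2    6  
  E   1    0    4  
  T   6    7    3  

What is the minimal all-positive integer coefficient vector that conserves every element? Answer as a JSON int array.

Y: 4·3 = 12 | 3·2+1·6 = 12
E: 4·1 = 4 | 3·0+1·4 = 4
T: 4·6 = 24 | 3·7+1·3 = 24
gcd(4,3,1) = 1

Coefficients: [4, 3, 1]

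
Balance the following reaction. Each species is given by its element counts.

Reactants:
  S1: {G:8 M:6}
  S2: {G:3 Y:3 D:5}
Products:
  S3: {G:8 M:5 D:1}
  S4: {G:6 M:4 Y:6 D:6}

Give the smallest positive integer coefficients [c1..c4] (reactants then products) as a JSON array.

G: 4·8+2·3 = 38 | 4·8+1·6 = 38
M: 4·6+2·0 = 24 | 4·5+1·4 = 24
Y: 4·0+2·3 = 6 | 4·0+1·6 = 6
D: 4·0+2·5 = 10 | 4·1+1·6 = 10
gcd(4,2,4,1) = 1

Coefficients: [4, 2, 4, 1]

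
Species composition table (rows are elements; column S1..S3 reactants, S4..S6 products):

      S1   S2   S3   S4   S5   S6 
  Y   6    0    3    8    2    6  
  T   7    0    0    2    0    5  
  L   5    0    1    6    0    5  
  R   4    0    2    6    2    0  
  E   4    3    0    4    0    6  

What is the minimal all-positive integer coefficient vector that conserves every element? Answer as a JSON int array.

Coefficients: [1, 2, 6, 1, 5, 1]

Y: 1·6+2·0+6·3 = 24 | 1·8+5·2+1·6 = 24
T: 1·7+2·0+6·0 = 7 | 1·2+5·0+1·5 = 7
L: 1·5+2·0+6·1 = 11 | 1·6+5·0+1·5 = 11
R: 1·4+2·0+6·2 = 16 | 1·6+5·2+1·0 = 16
E: 1·4+2·3+6·0 = 10 | 1·4+5·0+1·6 = 10
gcd(1,2,6,1,5,1) = 1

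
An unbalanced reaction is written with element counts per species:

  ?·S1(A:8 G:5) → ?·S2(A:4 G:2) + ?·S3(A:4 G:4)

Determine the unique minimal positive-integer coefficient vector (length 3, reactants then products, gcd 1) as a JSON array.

Coefficients: [2, 3, 1]

A: 2·8 = 16 | 3·4+1·4 = 16
G: 2·5 = 10 | 3·2+1·4 = 10
gcd(2,3,1) = 1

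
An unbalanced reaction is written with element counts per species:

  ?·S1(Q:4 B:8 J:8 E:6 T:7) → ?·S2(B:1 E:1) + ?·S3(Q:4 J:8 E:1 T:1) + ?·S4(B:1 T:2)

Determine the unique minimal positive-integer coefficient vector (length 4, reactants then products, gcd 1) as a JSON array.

Q: 1·4 = 4 | 5·0+1·4+3·0 = 4
B: 1·8 = 8 | 5·1+1·0+3·1 = 8
J: 1·8 = 8 | 5·0+1·8+3·0 = 8
E: 1·6 = 6 | 5·1+1·1+3·0 = 6
T: 1·7 = 7 | 5·0+1·1+3·2 = 7
gcd(1,5,1,3) = 1

Coefficients: [1, 5, 1, 3]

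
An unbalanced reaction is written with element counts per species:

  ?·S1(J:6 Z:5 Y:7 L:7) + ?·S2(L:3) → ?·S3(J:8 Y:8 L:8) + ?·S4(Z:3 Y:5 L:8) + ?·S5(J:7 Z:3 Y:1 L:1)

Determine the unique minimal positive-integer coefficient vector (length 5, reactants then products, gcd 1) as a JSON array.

Coefficients: [6, 6, 1, 6, 4]

J: 6·6+6·0 = 36 | 1·8+6·0+4·7 = 36
Z: 6·5+6·0 = 30 | 1·0+6·3+4·3 = 30
Y: 6·7+6·0 = 42 | 1·8+6·5+4·1 = 42
L: 6·7+6·3 = 60 | 1·8+6·8+4·1 = 60
gcd(6,6,1,6,4) = 1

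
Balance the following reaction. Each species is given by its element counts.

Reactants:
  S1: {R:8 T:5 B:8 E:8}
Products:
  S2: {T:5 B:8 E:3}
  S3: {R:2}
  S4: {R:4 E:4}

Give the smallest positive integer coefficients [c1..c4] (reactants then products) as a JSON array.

Coefficients: [4, 4, 6, 5]

R: 4·8 = 32 | 4·0+6·2+5·4 = 32
T: 4·5 = 20 | 4·5+6·0+5·0 = 20
B: 4·8 = 32 | 4·8+6·0+5·0 = 32
E: 4·8 = 32 | 4·3+6·0+5·4 = 32
gcd(4,4,6,5) = 1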